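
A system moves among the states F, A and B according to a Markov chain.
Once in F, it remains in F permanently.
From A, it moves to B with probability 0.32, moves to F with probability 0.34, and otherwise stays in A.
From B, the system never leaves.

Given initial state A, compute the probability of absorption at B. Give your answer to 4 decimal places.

0.4848

Let h(s) be the probability of absorption at B starting from transient state s. Then h(B) = 1 and h(F) = 0. By first-step analysis:
h(A) = 0.34·0 + 0.34·h(A) + 0.32·1
Solving: h(A) = 0.4848.
Starting from A, the probability is 0.4848.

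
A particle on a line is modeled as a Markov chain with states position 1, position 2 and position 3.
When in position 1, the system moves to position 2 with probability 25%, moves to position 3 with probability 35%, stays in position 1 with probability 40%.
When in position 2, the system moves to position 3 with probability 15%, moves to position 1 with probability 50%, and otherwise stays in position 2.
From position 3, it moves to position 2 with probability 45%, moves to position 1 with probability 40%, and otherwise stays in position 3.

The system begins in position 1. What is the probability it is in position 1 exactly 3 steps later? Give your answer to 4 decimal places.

0.4345

Propagate the distribution vector 3 steps from position 1.
After 0 steps: (1.0000, 0.0000, 0.0000)
After 1 step: (0.4000, 0.2500, 0.3500)
After 2 steps: (0.4250, 0.3450, 0.2300)
After 3 steps: (0.4345, 0.3305, 0.2350)
P(in position 1 after 3 steps) = 0.4345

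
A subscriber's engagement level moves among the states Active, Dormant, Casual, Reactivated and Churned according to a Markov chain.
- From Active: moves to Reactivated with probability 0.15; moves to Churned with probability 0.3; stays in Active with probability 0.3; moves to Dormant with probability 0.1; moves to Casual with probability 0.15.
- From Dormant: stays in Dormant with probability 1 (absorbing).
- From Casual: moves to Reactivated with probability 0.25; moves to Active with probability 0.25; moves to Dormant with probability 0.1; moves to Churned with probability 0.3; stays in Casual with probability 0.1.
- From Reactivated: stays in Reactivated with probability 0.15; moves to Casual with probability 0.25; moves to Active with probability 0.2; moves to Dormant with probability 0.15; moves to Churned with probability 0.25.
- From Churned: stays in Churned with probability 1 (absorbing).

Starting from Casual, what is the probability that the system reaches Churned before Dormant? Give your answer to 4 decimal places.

0.7245

Let h(s) be the probability of absorption at Churned starting from transient state s. Then h(Churned) = 1 and h(Dormant) = 0. By first-step analysis:
h(Active) = 0.3·h(Active) + 0.1·0 + 0.15·h(Casual) + 0.15·h(Reactivated) + 0.3·1
h(Casual) = 0.25·h(Active) + 0.1·0 + 0.1·h(Casual) + 0.25·h(Reactivated) + 0.3·1
h(Reactivated) = 0.2·h(Active) + 0.15·0 + 0.25·h(Casual) + 0.15·h(Reactivated) + 0.25·1
Solving: h(Active) = 0.7293, h(Casual) = 0.7245, h(Reactivated) = 0.6788.
Starting from Casual, the probability is 0.7245.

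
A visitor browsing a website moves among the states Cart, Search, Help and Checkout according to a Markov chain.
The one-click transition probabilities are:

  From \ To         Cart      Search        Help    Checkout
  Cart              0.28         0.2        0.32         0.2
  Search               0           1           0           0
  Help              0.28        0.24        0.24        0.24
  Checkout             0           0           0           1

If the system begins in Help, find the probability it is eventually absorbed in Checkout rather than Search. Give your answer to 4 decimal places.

0.5000

Let h(s) be the probability of absorption at Checkout starting from transient state s. Then h(Checkout) = 1 and h(Search) = 0. By first-step analysis:
h(Cart) = 0.28·h(Cart) + 0.2·0 + 0.32·h(Help) + 0.2·1
h(Help) = 0.28·h(Cart) + 0.24·0 + 0.24·h(Help) + 0.24·1
Solving: h(Cart) = 0.5000, h(Help) = 0.5000.
Starting from Help, the probability is 0.5000.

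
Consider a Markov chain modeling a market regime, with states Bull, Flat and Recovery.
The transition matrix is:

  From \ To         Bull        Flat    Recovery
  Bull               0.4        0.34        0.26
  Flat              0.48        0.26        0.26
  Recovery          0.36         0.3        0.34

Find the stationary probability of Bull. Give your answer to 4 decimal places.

0.4130

Let the stationary distribution be π with π = πP and π_1 + π_2 + π_3 = 1.
π_1 = 0.4·π_1 + 0.48·π_2 + 0.36·π_3
π_2 = 0.34·π_1 + 0.26·π_2 + 0.3·π_3
Solving with the normalization constraint gives π = (0.4130, 0.3043, 0.2826).
So the stationary probability of Bull is 0.4130.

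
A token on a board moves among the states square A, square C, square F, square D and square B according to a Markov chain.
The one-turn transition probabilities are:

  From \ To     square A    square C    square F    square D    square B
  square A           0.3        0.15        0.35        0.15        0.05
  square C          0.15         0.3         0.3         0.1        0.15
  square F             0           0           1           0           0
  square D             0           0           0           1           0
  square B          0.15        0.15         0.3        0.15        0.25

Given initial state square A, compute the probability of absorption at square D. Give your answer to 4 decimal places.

Let h(s) be the probability of absorption at square D starting from transient state s. Then h(square D) = 1 and h(square F) = 0. By first-step analysis:
h(square A) = 0.3·h(square A) + 0.15·h(square C) + 0.35·0 + 0.15·1 + 0.05·h(square B)
h(square C) = 0.15·h(square A) + 0.3·h(square C) + 0.3·0 + 0.1·1 + 0.15·h(square B)
h(square B) = 0.15·h(square A) + 0.15·h(square C) + 0.3·0 + 0.15·1 + 0.25·h(square B)
Solving: h(square A) = 0.2953, h(square C) = 0.2734, h(square B) = 0.3137.
Starting from square A, the probability is 0.2953.

0.2953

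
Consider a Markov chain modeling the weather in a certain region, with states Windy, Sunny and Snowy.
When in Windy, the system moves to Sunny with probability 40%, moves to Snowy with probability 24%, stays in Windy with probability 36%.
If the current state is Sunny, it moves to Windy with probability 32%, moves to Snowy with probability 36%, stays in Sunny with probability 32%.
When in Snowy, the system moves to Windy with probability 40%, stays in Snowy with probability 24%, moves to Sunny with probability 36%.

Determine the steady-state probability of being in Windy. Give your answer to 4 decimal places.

0.3569

Let the stationary distribution be π with π = πP and π_1 + π_2 + π_3 = 1.
π_1 = 0.36·π_1 + 0.32·π_2 + 0.4·π_3
π_2 = 0.4·π_1 + 0.32·π_2 + 0.36·π_3
Solving with the normalization constraint gives π = (0.3569, 0.3599, 0.2832).
So the stationary probability of Windy is 0.3569.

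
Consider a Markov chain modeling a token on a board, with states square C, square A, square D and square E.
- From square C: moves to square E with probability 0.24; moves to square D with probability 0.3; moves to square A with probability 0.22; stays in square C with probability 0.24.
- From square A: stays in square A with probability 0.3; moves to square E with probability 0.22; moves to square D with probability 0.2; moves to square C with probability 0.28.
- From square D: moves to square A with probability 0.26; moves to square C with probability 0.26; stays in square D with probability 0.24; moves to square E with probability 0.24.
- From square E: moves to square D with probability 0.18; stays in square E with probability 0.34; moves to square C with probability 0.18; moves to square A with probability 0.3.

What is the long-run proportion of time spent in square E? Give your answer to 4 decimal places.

Let the stationary distribution be π with π = πP and π_1 + π_2 + π_3 + π_4 = 1.
π_1 = 0.24·π_1 + 0.28·π_2 + 0.26·π_3 + 0.18·π_4
π_2 = 0.22·π_1 + 0.3·π_2 + 0.26·π_3 + 0.3·π_4
π_3 = 0.3·π_1 + 0.2·π_2 + 0.24·π_3 + 0.18·π_4
Solving with the normalization constraint gives π = (0.2398, 0.2717, 0.2279, 0.2606).
So the stationary probability of square E is 0.2606.

0.2606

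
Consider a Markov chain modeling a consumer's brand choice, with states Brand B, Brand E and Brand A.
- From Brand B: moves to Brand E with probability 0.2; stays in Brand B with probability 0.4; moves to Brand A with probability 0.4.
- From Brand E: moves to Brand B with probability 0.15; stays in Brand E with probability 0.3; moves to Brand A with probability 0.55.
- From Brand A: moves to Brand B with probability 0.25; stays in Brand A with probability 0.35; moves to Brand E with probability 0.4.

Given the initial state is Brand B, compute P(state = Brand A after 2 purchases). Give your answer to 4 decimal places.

0.4100

Sum over the intermediate state after 1 purchase:
P = P(Brand B→Brand B)·P(Brand B→Brand A) + P(Brand B→Brand E)·P(Brand E→Brand A) + P(Brand B→Brand A)·P(Brand A→Brand A)
  = 0.4×0.4 + 0.2×0.55 + 0.4×0.35
  = 0.1600 + 0.1100 + 0.1400 = 0.4100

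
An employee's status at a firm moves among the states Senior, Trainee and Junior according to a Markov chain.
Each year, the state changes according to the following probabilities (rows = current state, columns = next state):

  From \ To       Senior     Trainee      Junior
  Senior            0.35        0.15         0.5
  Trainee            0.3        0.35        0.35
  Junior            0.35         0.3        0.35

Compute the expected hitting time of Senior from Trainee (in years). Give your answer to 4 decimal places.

Let t(s) be the expected number of years to first reach Senior from state s, with t(Senior) = 0. Conditioning on the first year:
t(Trainee) = 1 + 0.35·t(Trainee) + 0.35·t(Junior)
t(Junior) = 1 + 0.3·t(Trainee) + 0.35·t(Junior)
Solving: t(Trainee) = 3.1496, t(Junior) = 2.9921.
Expected years from Trainee to Senior: 3.1496.

3.1496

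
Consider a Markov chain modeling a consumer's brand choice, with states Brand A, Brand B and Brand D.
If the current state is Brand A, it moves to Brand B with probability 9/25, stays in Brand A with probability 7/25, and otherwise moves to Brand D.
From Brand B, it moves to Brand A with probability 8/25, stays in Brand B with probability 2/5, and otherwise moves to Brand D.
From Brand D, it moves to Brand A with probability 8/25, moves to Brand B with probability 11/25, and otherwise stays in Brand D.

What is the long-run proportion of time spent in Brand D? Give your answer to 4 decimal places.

0.2929

Let the stationary distribution be π with π = πP and π_1 + π_2 + π_3 = 1.
π_1 = 0.28·π_1 + 0.32·π_2 + 0.32·π_3
π_2 = 0.36·π_1 + 0.4·π_2 + 0.44·π_3
Solving with the normalization constraint gives π = (0.3077, 0.3994, 0.2929).
So the stationary probability of Brand D is 0.2929.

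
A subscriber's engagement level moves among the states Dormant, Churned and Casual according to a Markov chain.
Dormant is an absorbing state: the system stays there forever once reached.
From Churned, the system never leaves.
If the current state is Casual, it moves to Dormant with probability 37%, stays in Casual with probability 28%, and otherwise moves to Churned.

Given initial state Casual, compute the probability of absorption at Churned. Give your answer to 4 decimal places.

0.4861

Let h(s) be the probability of absorption at Churned starting from transient state s. Then h(Churned) = 1 and h(Dormant) = 0. By first-step analysis:
h(Casual) = 0.37·0 + 0.35·1 + 0.28·h(Casual)
Solving: h(Casual) = 0.4861.
Starting from Casual, the probability is 0.4861.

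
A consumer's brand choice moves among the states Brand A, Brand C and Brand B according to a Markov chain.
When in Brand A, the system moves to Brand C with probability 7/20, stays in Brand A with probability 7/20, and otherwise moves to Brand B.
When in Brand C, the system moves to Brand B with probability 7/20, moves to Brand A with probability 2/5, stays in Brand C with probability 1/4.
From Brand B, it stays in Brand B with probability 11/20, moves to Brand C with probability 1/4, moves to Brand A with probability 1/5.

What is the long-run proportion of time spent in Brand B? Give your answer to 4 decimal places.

Let the stationary distribution be π with π = πP and π_1 + π_2 + π_3 = 1.
π_1 = 0.35·π_1 + 0.4·π_2 + 0.2·π_3
π_2 = 0.35·π_1 + 0.25·π_2 + 0.25·π_3
Solving with the normalization constraint gives π = (0.3012, 0.2801, 0.4187).
So the stationary probability of Brand B is 0.4187.

0.4187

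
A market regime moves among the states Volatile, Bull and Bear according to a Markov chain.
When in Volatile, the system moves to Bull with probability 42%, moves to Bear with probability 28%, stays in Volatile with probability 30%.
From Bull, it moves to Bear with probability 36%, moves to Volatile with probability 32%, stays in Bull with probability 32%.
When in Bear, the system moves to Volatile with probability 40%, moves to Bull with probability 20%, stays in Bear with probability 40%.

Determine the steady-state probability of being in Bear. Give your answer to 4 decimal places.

0.3466

Let the stationary distribution be π with π = πP and π_1 + π_2 + π_3 = 1.
π_1 = 0.3·π_1 + 0.32·π_2 + 0.4·π_3
π_2 = 0.42·π_1 + 0.32·π_2 + 0.2·π_3
Solving with the normalization constraint gives π = (0.3409, 0.3125, 0.3466).
So the stationary probability of Bear is 0.3466.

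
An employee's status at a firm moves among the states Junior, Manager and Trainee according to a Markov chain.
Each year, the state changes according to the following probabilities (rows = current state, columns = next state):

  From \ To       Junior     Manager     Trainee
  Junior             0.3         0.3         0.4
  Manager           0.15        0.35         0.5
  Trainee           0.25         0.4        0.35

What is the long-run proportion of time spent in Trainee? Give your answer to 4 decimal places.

0.4152

Let the stationary distribution be π with π = πP and π_1 + π_2 + π_3 = 1.
π_1 = 0.3·π_1 + 0.15·π_2 + 0.25·π_3
π_2 = 0.3·π_1 + 0.35·π_2 + 0.4·π_3
Solving with the normalization constraint gives π = (0.2253, 0.3595, 0.4152).
So the stationary probability of Trainee is 0.4152.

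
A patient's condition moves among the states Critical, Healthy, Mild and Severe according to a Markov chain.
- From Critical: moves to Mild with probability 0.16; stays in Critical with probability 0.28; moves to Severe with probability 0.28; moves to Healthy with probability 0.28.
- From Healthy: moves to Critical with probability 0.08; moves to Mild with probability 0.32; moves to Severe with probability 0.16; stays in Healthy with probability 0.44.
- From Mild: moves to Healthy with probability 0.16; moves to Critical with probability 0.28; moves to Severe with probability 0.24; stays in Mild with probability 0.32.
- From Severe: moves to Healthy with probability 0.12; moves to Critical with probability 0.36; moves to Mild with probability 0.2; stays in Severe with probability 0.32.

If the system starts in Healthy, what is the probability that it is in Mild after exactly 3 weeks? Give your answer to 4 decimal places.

Propagate the distribution vector 3 weeks from Healthy.
After 0 weeks: (0.0000, 1.0000, 0.0000, 0.0000)
After 1 week: (0.0800, 0.4400, 0.3200, 0.1600)
After 2 weeks: (0.2048, 0.2864, 0.2880, 0.2208)
After 3 weeks: (0.2404, 0.2559, 0.2607, 0.2429)
P(in Mild after 3 weeks) = 0.2607

0.2607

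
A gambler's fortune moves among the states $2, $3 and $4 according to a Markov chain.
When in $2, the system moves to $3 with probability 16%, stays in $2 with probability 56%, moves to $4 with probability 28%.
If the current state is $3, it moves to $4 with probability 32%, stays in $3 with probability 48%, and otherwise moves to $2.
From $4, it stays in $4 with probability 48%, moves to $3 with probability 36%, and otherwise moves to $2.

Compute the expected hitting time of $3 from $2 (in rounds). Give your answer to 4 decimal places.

4.3478

Let t(s) be the expected number of rounds to first reach $3 from state s, with t($3) = 0. Conditioning on the first round:
t($2) = 1 + 0.56·t($2) + 0.28·t($4)
t($4) = 1 + 0.16·t($2) + 0.48·t($4)
Solving: t($2) = 4.3478, t($4) = 3.2609.
Expected rounds from $2 to $3: 4.3478.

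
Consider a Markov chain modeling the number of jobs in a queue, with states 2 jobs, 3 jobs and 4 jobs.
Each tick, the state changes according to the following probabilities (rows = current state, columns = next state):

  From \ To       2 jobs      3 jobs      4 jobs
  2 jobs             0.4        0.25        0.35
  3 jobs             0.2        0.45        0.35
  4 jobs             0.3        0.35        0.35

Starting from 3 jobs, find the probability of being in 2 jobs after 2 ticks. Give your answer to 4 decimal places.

Sum over the intermediate state after 1 tick:
P = P(3 jobs→2 jobs)·P(2 jobs→2 jobs) + P(3 jobs→3 jobs)·P(3 jobs→2 jobs) + P(3 jobs→4 jobs)·P(4 jobs→2 jobs)
  = 0.2×0.4 + 0.45×0.2 + 0.35×0.3
  = 0.0800 + 0.0900 + 0.1050 = 0.2750

0.2750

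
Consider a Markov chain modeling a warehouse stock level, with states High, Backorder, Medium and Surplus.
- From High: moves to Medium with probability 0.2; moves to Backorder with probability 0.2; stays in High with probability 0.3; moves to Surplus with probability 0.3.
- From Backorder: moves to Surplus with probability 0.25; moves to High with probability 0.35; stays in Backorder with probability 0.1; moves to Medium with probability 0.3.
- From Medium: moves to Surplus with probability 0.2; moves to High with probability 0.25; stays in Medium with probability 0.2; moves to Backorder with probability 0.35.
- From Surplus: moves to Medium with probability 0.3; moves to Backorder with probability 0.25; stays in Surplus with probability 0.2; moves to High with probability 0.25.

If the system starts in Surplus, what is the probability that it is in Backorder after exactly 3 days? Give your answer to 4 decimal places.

Propagate the distribution vector 3 days from Surplus.
After 0 days: (0.0000, 0.0000, 0.0000, 1.0000)
After 1 day: (0.2500, 0.2500, 0.3000, 0.2000)
After 2 days: (0.2875, 0.2300, 0.2450, 0.2375)
After 3 days: (0.2874, 0.2256, 0.2468, 0.2403)
P(in Backorder after 3 days) = 0.2256

0.2256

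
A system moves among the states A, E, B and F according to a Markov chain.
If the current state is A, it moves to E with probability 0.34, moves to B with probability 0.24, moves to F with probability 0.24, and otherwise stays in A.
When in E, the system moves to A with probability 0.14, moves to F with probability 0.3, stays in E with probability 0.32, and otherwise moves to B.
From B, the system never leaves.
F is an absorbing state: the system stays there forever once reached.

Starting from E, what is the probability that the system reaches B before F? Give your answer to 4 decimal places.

Let h(s) be the probability of absorption at B starting from transient state s. Then h(B) = 1 and h(F) = 0. By first-step analysis:
h(A) = 0.18·h(A) + 0.34·h(E) + 0.24·1 + 0.24·0
h(E) = 0.14·h(A) + 0.32·h(E) + 0.24·1 + 0.3·0
Solving: h(A) = 0.4800, h(E) = 0.4518.
Starting from E, the probability is 0.4518.

0.4518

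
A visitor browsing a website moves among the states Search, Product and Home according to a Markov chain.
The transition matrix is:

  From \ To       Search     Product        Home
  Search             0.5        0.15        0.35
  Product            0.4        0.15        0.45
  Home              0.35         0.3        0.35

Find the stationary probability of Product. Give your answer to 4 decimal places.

Let the stationary distribution be π with π = πP and π_1 + π_2 + π_3 = 1.
π_1 = 0.5·π_1 + 0.4·π_2 + 0.35·π_3
π_2 = 0.15·π_1 + 0.15·π_2 + 0.3·π_3
Solving with the normalization constraint gives π = (0.4239, 0.2056, 0.3706).
So the stationary probability of Product is 0.2056.

0.2056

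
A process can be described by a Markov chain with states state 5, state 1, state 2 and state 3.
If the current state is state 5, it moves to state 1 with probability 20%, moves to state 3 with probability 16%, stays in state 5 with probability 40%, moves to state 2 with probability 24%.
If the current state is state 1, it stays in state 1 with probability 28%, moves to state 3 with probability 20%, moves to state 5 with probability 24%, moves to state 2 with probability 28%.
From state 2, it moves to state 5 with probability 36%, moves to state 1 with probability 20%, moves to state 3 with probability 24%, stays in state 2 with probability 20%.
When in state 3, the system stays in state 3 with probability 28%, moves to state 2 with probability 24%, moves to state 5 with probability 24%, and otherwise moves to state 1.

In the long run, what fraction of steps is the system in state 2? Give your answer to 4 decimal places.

Let the stationary distribution be π with π = πP and π_1 + π_2 + π_3 + π_4 = 1.
π_1 = 0.4·π_1 + 0.24·π_2 + 0.36·π_3 + 0.24·π_4
π_2 = 0.2·π_1 + 0.28·π_2 + 0.2·π_3 + 0.24·π_4
π_3 = 0.24·π_1 + 0.28·π_2 + 0.2·π_3 + 0.24·π_4
Solving with the normalization constraint gives π = (0.3199, 0.2267, 0.2395, 0.2139).
So the stationary probability of state 2 is 0.2395.

0.2395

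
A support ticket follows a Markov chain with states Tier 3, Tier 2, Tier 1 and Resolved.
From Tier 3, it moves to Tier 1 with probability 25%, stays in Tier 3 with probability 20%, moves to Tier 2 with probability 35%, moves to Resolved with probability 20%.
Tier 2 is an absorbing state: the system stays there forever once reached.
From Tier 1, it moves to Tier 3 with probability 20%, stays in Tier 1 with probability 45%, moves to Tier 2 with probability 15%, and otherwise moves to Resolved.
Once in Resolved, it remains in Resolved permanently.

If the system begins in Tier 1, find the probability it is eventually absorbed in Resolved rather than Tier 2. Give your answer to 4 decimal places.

0.5128

Let h(s) be the probability of absorption at Resolved starting from transient state s. Then h(Resolved) = 1 and h(Tier 2) = 0. By first-step analysis:
h(Tier 3) = 0.2·h(Tier 3) + 0.35·0 + 0.25·h(Tier 1) + 0.2·1
h(Tier 1) = 0.2·h(Tier 3) + 0.15·0 + 0.45·h(Tier 1) + 0.2·1
Solving: h(Tier 3) = 0.4103, h(Tier 1) = 0.5128.
Starting from Tier 1, the probability is 0.5128.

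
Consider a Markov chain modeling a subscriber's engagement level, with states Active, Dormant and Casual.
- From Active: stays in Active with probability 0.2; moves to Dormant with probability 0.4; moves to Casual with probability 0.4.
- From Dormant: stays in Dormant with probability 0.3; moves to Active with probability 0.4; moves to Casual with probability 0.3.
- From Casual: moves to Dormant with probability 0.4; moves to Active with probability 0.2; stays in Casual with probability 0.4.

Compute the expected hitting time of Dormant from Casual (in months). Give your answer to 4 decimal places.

Let t(s) be the expected number of months to first reach Dormant from state s, with t(Dormant) = 0. Conditioning on the first month:
t(Active) = 1 + 0.2·t(Active) + 0.4·t(Casual)
t(Casual) = 1 + 0.2·t(Active) + 0.4·t(Casual)
Solving: t(Active) = 2.5000, t(Casual) = 2.5000.
Expected months from Casual to Dormant: 2.5000.

2.5000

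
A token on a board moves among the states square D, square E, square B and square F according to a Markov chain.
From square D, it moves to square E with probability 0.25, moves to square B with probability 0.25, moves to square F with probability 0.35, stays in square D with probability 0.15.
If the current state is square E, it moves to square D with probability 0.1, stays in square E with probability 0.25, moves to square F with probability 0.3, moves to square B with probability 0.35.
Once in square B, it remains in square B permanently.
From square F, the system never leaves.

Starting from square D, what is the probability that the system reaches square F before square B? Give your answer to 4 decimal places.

Let h(s) be the probability of absorption at square F starting from transient state s. Then h(square F) = 1 and h(square B) = 0. By first-step analysis:
h(square D) = 0.15·h(square D) + 0.25·h(square E) + 0.25·0 + 0.35·1
h(square E) = 0.1·h(square D) + 0.25·h(square E) + 0.35·0 + 0.3·1
Solving: h(square D) = 0.5510, h(square E) = 0.4735.
Starting from square D, the probability is 0.5510.

0.5510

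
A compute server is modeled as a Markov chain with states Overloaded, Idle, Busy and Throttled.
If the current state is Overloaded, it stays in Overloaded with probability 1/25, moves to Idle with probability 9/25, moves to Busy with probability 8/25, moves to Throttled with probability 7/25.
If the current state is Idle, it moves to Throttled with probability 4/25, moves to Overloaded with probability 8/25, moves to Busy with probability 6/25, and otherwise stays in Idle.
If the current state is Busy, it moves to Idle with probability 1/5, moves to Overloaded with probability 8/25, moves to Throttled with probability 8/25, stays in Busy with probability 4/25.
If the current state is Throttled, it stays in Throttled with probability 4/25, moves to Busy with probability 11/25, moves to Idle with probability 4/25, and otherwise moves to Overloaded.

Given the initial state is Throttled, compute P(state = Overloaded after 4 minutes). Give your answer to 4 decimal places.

0.2366

Propagate the distribution vector 4 minutes from Throttled.
After 0 minutes: (0.0000, 0.0000, 0.0000, 1.0000)
After 1 minute: (0.2400, 0.1600, 0.4400, 0.1600)
After 2 minutes: (0.2400, 0.2448, 0.2560, 0.2592)
After 3 minutes: (0.2321, 0.2476, 0.2906, 0.2298)
After 4 minutes: (0.2366, 0.2477, 0.2813, 0.2343)
P(in Overloaded after 4 minutes) = 0.2366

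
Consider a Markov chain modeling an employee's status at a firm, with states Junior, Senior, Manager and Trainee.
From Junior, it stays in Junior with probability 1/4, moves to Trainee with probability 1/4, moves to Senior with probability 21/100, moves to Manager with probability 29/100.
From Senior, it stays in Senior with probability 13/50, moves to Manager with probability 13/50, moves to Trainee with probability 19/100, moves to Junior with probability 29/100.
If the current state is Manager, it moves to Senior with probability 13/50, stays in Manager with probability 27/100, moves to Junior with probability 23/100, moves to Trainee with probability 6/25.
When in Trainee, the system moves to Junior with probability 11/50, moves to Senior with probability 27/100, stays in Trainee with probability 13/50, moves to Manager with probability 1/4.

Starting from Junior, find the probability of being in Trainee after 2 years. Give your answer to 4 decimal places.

0.2370

Propagate the distribution vector 2 years from Junior.
After 0 years: (1.0000, 0.0000, 0.0000, 0.0000)
After 1 year: (0.2500, 0.2100, 0.2900, 0.2500)
After 2 years: (0.2451, 0.2500, 0.2679, 0.2370)
P(in Trainee after 2 years) = 0.2370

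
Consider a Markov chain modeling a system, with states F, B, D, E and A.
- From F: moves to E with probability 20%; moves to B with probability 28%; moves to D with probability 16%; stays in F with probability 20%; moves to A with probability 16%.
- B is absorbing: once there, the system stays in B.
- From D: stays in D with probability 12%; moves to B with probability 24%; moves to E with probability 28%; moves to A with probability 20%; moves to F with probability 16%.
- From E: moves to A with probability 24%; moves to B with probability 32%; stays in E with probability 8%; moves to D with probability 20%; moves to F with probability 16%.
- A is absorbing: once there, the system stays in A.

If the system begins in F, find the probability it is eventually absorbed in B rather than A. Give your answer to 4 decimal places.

Let h(s) be the probability of absorption at B starting from transient state s. Then h(B) = 1 and h(A) = 0. By first-step analysis:
h(F) = 0.2·h(F) + 0.28·1 + 0.16·h(D) + 0.2·h(E) + 0.16·0
h(D) = 0.16·h(F) + 0.24·1 + 0.12·h(D) + 0.28·h(E) + 0.2·0
h(E) = 0.16·h(F) + 0.32·1 + 0.2·h(D) + 0.08·h(E) + 0.24·0
Solving: h(F) = 0.6075, h(D) = 0.5667, h(E) = 0.5767.
Starting from F, the probability is 0.6075.

0.6075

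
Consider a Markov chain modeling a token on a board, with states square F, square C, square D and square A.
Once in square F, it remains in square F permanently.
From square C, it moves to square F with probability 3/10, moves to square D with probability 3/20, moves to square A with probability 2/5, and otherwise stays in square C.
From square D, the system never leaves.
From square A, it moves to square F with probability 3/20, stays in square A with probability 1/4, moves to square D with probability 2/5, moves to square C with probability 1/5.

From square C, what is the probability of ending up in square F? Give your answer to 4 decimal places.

Let h(s) be the probability of absorption at square F starting from transient state s. Then h(square F) = 1 and h(square D) = 0. By first-step analysis:
h(square C) = 0.3·1 + 0.15·h(square C) + 0.15·0 + 0.4·h(square A)
h(square A) = 0.15·1 + 0.2·h(square C) + 0.4·0 + 0.25·h(square A)
Solving: h(square C) = 0.5112, h(square A) = 0.3363.
Starting from square C, the probability is 0.5112.

0.5112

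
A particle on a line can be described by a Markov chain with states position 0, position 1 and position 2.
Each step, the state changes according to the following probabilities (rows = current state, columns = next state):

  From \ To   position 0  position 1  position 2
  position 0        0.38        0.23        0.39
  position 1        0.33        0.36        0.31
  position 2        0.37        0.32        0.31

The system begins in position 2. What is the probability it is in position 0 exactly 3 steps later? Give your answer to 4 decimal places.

Propagate the distribution vector 3 steps from position 2.
After 0 steps: (0.0000, 0.0000, 1.0000)
After 1 step: (0.3700, 0.3200, 0.3100)
After 2 steps: (0.3609, 0.2995, 0.3396)
After 3 steps: (0.3616, 0.2995, 0.3389)
P(in position 0 after 3 steps) = 0.3616

0.3616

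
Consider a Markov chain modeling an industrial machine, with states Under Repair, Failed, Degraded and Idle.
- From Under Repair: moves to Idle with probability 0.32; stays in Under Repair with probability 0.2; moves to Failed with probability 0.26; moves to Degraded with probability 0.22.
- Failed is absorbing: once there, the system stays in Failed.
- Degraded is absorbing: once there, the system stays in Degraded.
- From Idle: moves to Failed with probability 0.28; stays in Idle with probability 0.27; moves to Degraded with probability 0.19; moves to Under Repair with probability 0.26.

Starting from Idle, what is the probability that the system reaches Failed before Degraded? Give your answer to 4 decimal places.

0.5823

Let h(s) be the probability of absorption at Failed starting from transient state s. Then h(Failed) = 1 and h(Degraded) = 0. By first-step analysis:
h(Under Repair) = 0.2·h(Under Repair) + 0.26·1 + 0.22·0 + 0.32·h(Idle)
h(Idle) = 0.26·h(Under Repair) + 0.28·1 + 0.19·0 + 0.27·h(Idle)
Solving: h(Under Repair) = 0.5579, h(Idle) = 0.5823.
Starting from Idle, the probability is 0.5823.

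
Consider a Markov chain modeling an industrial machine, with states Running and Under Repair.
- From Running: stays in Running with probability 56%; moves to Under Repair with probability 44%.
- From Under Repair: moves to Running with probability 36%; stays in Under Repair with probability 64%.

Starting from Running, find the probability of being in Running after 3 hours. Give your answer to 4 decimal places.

Propagate the distribution vector 3 hours from Running.
After 0 hours: (1.0000, 0.0000)
After 1 hour: (0.5600, 0.4400)
After 2 hours: (0.4720, 0.5280)
After 3 hours: (0.4544, 0.5456)
P(in Running after 3 hours) = 0.4544

0.4544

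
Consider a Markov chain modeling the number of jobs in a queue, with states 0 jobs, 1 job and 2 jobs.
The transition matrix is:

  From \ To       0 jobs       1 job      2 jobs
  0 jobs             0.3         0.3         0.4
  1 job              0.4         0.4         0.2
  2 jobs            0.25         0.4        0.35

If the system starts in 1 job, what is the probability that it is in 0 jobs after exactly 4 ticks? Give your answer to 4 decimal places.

Propagate the distribution vector 4 ticks from 1 job.
After 0 ticks: (0.0000, 1.0000, 0.0000)
After 1 tick: (0.4000, 0.4000, 0.2000)
After 2 ticks: (0.3300, 0.3600, 0.3100)
After 3 ticks: (0.3205, 0.3670, 0.3125)
After 4 ticks: (0.3211, 0.3680, 0.3110)
P(in 0 jobs after 4 ticks) = 0.3211

0.3211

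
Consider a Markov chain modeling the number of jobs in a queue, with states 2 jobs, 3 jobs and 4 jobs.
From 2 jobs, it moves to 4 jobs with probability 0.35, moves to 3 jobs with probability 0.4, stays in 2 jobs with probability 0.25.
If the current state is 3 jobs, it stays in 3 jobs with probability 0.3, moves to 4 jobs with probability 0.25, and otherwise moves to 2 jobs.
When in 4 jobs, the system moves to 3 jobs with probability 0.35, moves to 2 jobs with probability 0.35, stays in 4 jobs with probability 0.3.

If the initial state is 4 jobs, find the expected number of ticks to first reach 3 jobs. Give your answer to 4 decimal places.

2.7329

Let t(s) be the expected number of ticks to first reach 3 jobs from state s, with t(3 jobs) = 0. Conditioning on the first tick:
t(2 jobs) = 1 + 0.25·t(2 jobs) + 0.35·t(4 jobs)
t(4 jobs) = 1 + 0.35·t(2 jobs) + 0.3·t(4 jobs)
Solving: t(2 jobs) = 2.6087, t(4 jobs) = 2.7329.
Expected ticks from 4 jobs to 3 jobs: 2.7329.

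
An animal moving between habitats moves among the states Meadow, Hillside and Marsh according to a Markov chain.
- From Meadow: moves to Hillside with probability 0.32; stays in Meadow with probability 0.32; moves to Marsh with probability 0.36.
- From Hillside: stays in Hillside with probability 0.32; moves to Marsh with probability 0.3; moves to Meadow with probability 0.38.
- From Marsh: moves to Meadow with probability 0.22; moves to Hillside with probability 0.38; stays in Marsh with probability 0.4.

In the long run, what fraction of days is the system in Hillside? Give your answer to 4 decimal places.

0.3412

Let the stationary distribution be π with π = πP and π_1 + π_2 + π_3 = 1.
π_1 = 0.32·π_1 + 0.38·π_2 + 0.22·π_3
π_2 = 0.32·π_1 + 0.32·π_2 + 0.38·π_3
Solving with the normalization constraint gives π = (0.3051, 0.3412, 0.3537).
So the stationary probability of Hillside is 0.3412.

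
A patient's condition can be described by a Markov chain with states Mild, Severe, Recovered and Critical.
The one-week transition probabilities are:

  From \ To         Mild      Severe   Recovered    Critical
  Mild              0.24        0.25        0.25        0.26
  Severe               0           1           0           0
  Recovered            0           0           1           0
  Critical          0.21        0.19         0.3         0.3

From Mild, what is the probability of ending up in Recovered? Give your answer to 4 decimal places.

0.5300

Let h(s) be the probability of absorption at Recovered starting from transient state s. Then h(Recovered) = 1 and h(Severe) = 0. By first-step analysis:
h(Mild) = 0.24·h(Mild) + 0.25·0 + 0.25·1 + 0.26·h(Critical)
h(Critical) = 0.21·h(Mild) + 0.19·0 + 0.3·1 + 0.3·h(Critical)
Solving: h(Mild) = 0.5300, h(Critical) = 0.5876.
Starting from Mild, the probability is 0.5300.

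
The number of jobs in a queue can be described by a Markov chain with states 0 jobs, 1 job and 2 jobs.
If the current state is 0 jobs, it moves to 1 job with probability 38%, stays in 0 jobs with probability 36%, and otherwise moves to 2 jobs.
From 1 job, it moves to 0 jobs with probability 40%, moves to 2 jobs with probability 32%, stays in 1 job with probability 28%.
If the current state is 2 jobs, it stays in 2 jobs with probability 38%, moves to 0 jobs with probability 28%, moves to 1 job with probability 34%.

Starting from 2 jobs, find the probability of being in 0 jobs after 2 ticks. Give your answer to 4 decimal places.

Sum over the intermediate state after 1 tick:
P = P(2 jobs→0 jobs)·P(0 jobs→0 jobs) + P(2 jobs→1 job)·P(1 job→0 jobs) + P(2 jobs→2 jobs)·P(2 jobs→0 jobs)
  = 0.28×0.36 + 0.34×0.4 + 0.38×0.28
  = 0.1008 + 0.1360 + 0.1064 = 0.3432

0.3432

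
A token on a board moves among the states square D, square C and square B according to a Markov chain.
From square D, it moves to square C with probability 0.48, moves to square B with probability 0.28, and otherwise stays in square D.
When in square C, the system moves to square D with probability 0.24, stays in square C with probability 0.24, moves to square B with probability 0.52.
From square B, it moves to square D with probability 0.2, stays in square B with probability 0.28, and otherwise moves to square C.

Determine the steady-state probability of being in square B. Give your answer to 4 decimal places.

0.3758

Let the stationary distribution be π with π = πP and π_1 + π_2 + π_3 = 1.
π_1 = 0.24·π_1 + 0.24·π_2 + 0.2·π_3
π_2 = 0.48·π_1 + 0.24·π_2 + 0.52·π_3
Solving with the normalization constraint gives π = (0.2250, 0.3992, 0.3758).
So the stationary probability of square B is 0.3758.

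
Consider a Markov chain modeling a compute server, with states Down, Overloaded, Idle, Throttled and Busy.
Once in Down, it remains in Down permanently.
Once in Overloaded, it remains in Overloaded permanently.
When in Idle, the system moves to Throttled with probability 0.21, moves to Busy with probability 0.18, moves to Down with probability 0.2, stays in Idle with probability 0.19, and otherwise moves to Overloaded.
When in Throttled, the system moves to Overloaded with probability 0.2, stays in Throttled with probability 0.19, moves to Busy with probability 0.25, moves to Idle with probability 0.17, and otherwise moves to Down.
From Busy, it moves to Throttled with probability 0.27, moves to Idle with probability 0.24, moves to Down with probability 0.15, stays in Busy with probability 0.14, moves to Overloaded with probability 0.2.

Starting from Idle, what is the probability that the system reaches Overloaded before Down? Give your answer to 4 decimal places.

Let h(s) be the probability of absorption at Overloaded starting from transient state s. Then h(Overloaded) = 1 and h(Down) = 0. By first-step analysis:
h(Idle) = 0.2·0 + 0.22·1 + 0.19·h(Idle) + 0.21·h(Throttled) + 0.18·h(Busy)
h(Throttled) = 0.19·0 + 0.2·1 + 0.17·h(Idle) + 0.19·h(Throttled) + 0.25·h(Busy)
h(Busy) = 0.15·0 + 0.2·1 + 0.24·h(Idle) + 0.27·h(Throttled) + 0.14·h(Busy)
Solving: h(Idle) = 0.5293, h(Throttled) = 0.5264, h(Busy) = 0.5455.
Starting from Idle, the probability is 0.5293.

0.5293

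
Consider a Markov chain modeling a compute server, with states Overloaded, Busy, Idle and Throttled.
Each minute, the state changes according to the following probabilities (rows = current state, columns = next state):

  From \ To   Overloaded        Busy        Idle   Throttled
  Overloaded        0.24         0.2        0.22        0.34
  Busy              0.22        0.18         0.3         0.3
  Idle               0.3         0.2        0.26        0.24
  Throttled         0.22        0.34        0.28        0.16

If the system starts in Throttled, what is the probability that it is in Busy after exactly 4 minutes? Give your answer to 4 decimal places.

Propagate the distribution vector 4 minutes from Throttled.
After 0 minutes: (0.0000, 0.0000, 0.0000, 1.0000)
After 1 minute: (0.2200, 0.3400, 0.2800, 0.1600)
After 2 minutes: (0.2468, 0.2156, 0.2680, 0.2696)
After 3 minutes: (0.2464, 0.2334, 0.2641, 0.2560)
After 4 minutes: (0.2461, 0.2312, 0.2646, 0.2582)
P(in Busy after 4 minutes) = 0.2312

0.2312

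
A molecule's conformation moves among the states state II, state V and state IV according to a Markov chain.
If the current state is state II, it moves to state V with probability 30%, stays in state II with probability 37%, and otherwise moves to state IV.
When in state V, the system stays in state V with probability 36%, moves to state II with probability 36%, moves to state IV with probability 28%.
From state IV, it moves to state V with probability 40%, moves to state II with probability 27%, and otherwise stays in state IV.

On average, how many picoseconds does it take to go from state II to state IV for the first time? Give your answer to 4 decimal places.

Let t(s) be the expected number of picoseconds to first reach state IV from state s, with t(state IV) = 0. Conditioning on the first picosecond:
t(state II) = 1 + 0.37·t(state II) + 0.3·t(state V)
t(state V) = 1 + 0.36·t(state II) + 0.36·t(state V)
Solving: t(state II) = 3.1843, t(state V) = 3.3537.
Expected picoseconds from state II to state IV: 3.1843.

3.1843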